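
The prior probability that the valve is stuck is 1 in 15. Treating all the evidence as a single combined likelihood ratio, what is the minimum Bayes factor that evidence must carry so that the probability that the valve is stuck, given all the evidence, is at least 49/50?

Prior odds = (1/15)/(14/15) = 1/14.
Target odds = 0.98/0.02 = 49.
Required Bayes factor = 49 ÷ (1/14) = 686.

686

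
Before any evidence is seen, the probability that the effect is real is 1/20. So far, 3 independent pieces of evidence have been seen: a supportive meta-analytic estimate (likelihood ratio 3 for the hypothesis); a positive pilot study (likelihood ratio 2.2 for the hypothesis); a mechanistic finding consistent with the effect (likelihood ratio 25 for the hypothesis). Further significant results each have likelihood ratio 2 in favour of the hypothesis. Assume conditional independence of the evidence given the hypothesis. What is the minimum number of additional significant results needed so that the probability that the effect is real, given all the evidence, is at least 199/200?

5

Prior odds = 0.05/0.95 = 1/19.
Combined Bayes factor of the evidence already in hand = 3 × 2.2 × 25 = 165.
Odds after that evidence = (1/19) × 165 = 165/19.
Target odds = 0.995/0.005 = 199.
Need 2ⁿ ≥ 199 ÷ (165/19) = 3781/165.
2⁴ = 16 falls short of 3781/165 but 2⁵ = 32 reaches it, so n = 5.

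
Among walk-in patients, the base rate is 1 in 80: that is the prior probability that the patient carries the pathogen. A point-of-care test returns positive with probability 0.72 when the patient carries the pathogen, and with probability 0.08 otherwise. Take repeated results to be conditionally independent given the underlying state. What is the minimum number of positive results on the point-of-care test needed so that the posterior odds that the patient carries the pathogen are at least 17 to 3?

Prior odds: 0.0125 ÷ 0.9875 = 1/79.
Likelihood ratio of a positive result = 0.72/0.08 = 9.
Target odds = 17/3.
Require 9ⁿ ≥ 17/3 ÷ (1/79) = 1343/3.
9² = 81 falls short of 1343/3 but 9³ = 729 reaches it, so n = 3.

3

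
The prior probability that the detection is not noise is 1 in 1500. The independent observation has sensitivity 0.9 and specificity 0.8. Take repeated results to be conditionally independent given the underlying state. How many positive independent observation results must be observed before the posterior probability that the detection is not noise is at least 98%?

8

Prior odds = (1/1500)/(1499/1500) = 1/1499.
False-positive rate = 1 − 0.8 = 0.2; likelihood ratio of a positive = 0.9/0.2 = 4.5.
Target odds: 0.98 ÷ 0.02 = 49.
Require 4.5ⁿ ≥ 49 ÷ (1/1499) = 73451.
4.5⁷ = 4782969/128 falls short of 73451 but 4.5⁸ = 43046721/256 reaches it, so n = 8.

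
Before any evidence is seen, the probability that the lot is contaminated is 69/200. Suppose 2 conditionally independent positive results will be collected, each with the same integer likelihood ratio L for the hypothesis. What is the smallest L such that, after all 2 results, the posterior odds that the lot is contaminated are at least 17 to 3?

Prior odds = 0.345/0.655 = 69/131.
Target odds = 17/3.
Need L² ≥ 17/3 ÷ (69/131) = 2227/207.
3² = 9 < 2227/207 ≤ 16 = 4², so L = 4.

4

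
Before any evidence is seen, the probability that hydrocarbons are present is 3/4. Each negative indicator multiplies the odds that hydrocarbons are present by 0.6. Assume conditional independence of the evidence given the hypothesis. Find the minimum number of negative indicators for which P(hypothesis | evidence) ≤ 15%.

Prior odds = 0.75/0.25 = 3.
Likelihood ratio per negative indicator = 0.6.
Target posterior odds = 0.15/0.85 = 3/17.
Need 3 × 0.6ⁿ ≤ 3/17, i.e. 0.6ⁿ ≤ 1/17.
0.6⁵ = 0.07776 is still above 1/17 but 0.6⁶ = 729/15625 is at or below it, so n = 6.

6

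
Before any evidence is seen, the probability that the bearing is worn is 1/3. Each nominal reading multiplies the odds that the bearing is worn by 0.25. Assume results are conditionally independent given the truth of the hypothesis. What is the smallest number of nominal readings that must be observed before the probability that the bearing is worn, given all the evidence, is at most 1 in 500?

4

Prior odds = (1/3)/(2/3) = 0.5.
Likelihood ratio per nominal reading = 0.25.
Target odds: 0.002 ÷ 0.998 = 1/499.
Need 0.5 × 0.25ⁿ ≤ 1/499, i.e. 0.25ⁿ ≤ 2/499.
0.25³ = 0.015625 is still above 2/499 but 0.25⁴ = 0.00390625 is at or below it, so n = 4.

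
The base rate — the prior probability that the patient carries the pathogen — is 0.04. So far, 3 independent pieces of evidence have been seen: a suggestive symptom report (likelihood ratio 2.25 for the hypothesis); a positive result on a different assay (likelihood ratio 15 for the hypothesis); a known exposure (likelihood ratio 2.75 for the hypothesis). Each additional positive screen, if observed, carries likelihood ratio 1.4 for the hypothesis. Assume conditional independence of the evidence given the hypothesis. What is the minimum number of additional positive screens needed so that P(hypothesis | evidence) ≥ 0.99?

Prior odds = 0.04/0.96 = 1/24.
Combined Bayes factor of the evidence already in hand = 2.25 × 15 × 2.75 = 92.8125.
Odds after that evidence = (1/24) × 92.8125 = 3.8671875.
Target odds = 0.99/0.01 = 99.
Need 1.4ⁿ ≥ 99 ÷ 3.8671875 = 25.6.
1.4⁹ = 40353607/1953125 falls short of 25.6 but 1.4¹⁰ = 282475249/9765625 reaches it, so n = 10.

10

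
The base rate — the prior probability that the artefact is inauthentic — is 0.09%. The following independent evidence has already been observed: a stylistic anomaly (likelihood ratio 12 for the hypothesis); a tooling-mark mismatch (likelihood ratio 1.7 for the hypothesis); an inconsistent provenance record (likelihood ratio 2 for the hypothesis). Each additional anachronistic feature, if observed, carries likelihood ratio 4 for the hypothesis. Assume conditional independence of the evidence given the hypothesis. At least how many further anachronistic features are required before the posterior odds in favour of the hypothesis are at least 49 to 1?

Prior odds = 0.0009/0.9991 = 9/9991.
Combined Bayes factor of the evidence already in hand = 12 × 1.7 × 2 = 40.8.
Odds after that evidence = (9/9991) × 40.8 = 1836/49955.
Target odds = 49.
Need 4ⁿ ≥ 49 ÷ (1836/49955) = 2447795/1836.
4⁵ = 1024 falls short of 2447795/1836 but 4⁶ = 4096 reaches it, so n = 6.

6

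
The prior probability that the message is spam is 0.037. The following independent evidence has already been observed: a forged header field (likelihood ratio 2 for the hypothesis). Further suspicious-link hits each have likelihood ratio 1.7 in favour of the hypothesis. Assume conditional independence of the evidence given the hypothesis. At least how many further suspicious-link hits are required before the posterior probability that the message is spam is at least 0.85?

9

Prior odds = 0.037/0.963 = 37/963.
Bayes factor of the evidence already in hand = 2.
Odds after that evidence = (37/963) × 2 = 74/963.
Target odds = 0.85/0.15 = 17/3.
Need 1.7ⁿ ≥ 17/3 ÷ (74/963) = 5457/74.
1.7⁸ ≈69.7576 falls short of 5457/74 but 1.7⁹ ≈118.588 reaches it, so n = 9.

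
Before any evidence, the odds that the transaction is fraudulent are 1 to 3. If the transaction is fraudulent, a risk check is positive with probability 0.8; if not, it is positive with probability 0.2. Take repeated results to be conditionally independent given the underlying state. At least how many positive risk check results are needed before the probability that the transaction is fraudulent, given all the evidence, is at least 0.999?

6

Prior odds = 1/3.
Likelihood ratio of a positive = 0.8/0.2 = 4.
Target posterior odds = 0.999/0.001 = 999.
Require 4ⁿ ≥ 999 ÷ (1/3) = 2997.
4⁵ = 1024 falls short of 2997 but 4⁶ = 4096 reaches it, so n = 6.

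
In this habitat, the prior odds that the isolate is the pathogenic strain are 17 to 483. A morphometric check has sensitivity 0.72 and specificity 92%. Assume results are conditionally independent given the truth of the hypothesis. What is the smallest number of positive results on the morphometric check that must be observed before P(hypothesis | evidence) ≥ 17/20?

3

Prior odds = 17/483.
False-positive rate = 1 − 0.92 = 0.08; likelihood ratio of a positive = 0.72/0.08 = 9.
Target posterior odds = 0.85/0.15 = 17/3.
Need (17/483) × 9ⁿ ≥ 17/3, i.e. 9ⁿ ≥ 161.
9² = 81 falls short of 161 but 9³ = 729 reaches it, so n = 3.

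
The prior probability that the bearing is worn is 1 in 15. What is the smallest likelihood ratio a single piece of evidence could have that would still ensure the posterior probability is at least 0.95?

266

Prior odds = (1/15)/(14/15) = 1/14.
Target odds = 0.95/0.05 = 19.
Required Bayes factor = 19 ÷ (1/14) = 266.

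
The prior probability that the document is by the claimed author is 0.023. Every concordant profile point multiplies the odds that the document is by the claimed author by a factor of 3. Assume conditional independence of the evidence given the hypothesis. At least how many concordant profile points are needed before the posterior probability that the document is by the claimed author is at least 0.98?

Prior odds: 0.023 ÷ 0.977 = 23/977.
Likelihood ratio per concordant profile point = 3.
Target odds: 0.98 ÷ 0.02 = 49.
Need (23/977) × 3ⁿ ≥ 49, i.e. 3ⁿ ≥ 47873/23.
3⁶ = 729 falls short of 47873/23 but 3⁷ = 2187 reaches it, so n = 7.

7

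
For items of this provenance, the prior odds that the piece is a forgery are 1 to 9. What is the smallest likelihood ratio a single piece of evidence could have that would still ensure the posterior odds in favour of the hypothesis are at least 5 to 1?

45

Prior odds = 1/9.
Target odds = 5.
Required Bayes factor = 5 ÷ (1/9) = 45.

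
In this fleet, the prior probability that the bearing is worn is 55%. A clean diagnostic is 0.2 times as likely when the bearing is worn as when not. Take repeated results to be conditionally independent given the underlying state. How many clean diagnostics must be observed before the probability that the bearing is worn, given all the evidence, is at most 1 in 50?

Prior odds: 0.55 ÷ 0.45 = 11/9.
Likelihood ratio per clean diagnostic = 0.2.
Target odds: 0.02 ÷ 0.98 = 1/49.
Need (11/9) × 0.2ⁿ ≤ 1/49, i.e. 0.2ⁿ ≤ 9/539.
0.2² = 0.04 is still above 9/539 but 0.2³ = 0.008 is at or below it, so n = 3.

3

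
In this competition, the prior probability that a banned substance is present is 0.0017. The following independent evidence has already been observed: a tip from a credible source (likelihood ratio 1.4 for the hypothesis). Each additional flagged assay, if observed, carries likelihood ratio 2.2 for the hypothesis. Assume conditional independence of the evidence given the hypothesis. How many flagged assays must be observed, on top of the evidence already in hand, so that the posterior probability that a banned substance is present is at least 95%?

Prior odds = 0.0017/0.9983 = 17/9983.
Bayes factor of the evidence already in hand = 1.4.
Odds after that evidence = (17/9983) × 1.4 = 119/49915.
Target odds = 0.95/0.05 = 19.
Need 2.2ⁿ ≥ 19 ÷ (119/49915) = 948385/119.
2.2¹¹ ≈5843.18 falls short of 948385/119 but 2.2¹² ≈12855 reaches it, so n = 12.

12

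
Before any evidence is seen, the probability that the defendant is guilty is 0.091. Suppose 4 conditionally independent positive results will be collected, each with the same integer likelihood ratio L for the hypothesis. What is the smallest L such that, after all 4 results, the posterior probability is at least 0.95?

4

Prior odds = 0.091/0.909 = 91/909.
Target odds = 0.95/0.05 = 19.
Need L⁴ ≥ 19 ÷ (91/909) = 17271/91.
3⁴ = 81 < 17271/91 ≤ 256 = 4⁴, so L = 4.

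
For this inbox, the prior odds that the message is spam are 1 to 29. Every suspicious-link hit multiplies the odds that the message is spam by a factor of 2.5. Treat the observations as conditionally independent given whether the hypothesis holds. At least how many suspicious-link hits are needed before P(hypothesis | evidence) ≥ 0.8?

6

Prior odds = 1/29.
Likelihood ratio per suspicious-link hit = 2.5.
Target posterior odds = 0.8/0.2 = 4.
Need (1/29) × 2.5ⁿ ≥ 4, i.e. 2.5ⁿ ≥ 116.
2.5⁵ = 97.65625 falls short of 116 but 2.5⁶ = 244.140625 reaches it, so n = 6.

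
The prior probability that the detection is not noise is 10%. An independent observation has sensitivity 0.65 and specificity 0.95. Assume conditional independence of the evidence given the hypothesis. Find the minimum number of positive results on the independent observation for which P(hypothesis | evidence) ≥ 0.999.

Prior odds: 0.1 ÷ 0.9 = 1/9.
False-positive rate = 1 − 0.95 = 0.05; likelihood ratio of a positive = 0.65/0.05 = 13.
Target odds: 0.999 ÷ 0.001 = 999.
Need (1/9) × 13ⁿ ≥ 999, i.e. 13ⁿ ≥ 8991.
13³ = 2197 falls short of 8991 but 13⁴ = 28561 reaches it, so n = 4.

4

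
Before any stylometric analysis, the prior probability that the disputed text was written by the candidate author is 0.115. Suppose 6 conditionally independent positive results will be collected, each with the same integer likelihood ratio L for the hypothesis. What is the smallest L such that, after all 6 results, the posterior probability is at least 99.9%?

5

Prior odds = 0.115/0.885 = 23/177.
Target odds = 0.999/0.001 = 999.
Need L⁶ ≥ 999 ÷ (23/177) = 176823/23.
4⁶ = 4096 < 176823/23 ≤ 15625 = 5⁶, so L = 5.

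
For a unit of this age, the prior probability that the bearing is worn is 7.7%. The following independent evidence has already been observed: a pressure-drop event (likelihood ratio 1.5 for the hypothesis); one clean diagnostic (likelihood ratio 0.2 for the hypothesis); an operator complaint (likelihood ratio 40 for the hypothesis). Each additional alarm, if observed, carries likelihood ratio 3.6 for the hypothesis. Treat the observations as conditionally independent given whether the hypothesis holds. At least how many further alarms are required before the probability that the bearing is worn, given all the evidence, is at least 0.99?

Prior odds = 0.077/0.923 = 77/923.
Combined Bayes factor of the evidence already in hand = 1.5 × 0.2 × 40 = 12.
Odds after that evidence = (77/923) × 12 = 924/923.
Target odds = 0.99/0.01 = 99.
Need 3.6ⁿ ≥ 99 ÷ (924/923) = 2769/28.
3.6³ = 46.656 falls short of 2769/28 but 3.6⁴ = 167.9616 reaches it, so n = 4.

4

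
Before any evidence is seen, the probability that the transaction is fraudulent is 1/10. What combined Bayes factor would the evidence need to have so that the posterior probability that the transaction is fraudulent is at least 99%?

891

Prior odds = 0.1/0.9 = 1/9.
Target odds = 0.99/0.01 = 99.
Required Bayes factor = 99 ÷ (1/9) = 891.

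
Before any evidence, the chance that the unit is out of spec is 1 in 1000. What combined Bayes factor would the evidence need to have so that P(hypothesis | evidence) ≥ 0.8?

Prior odds = 0.001/0.999 = 1/999.
Target odds = 0.8/0.2 = 4.
Required Bayes factor = 4 ÷ (1/999) = 3996.

3996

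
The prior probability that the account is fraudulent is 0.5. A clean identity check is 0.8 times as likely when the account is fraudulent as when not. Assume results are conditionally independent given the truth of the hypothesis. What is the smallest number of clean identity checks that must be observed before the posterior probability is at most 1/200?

Prior odds: 0.5 ÷ 0.5 = 1.
Likelihood ratio per clean identity check = 0.8.
Target posterior odds = 0.005/0.995 = 1/199.
Require 0.8ⁿ ≤ 1/199 ÷ 1 = 1/199.
0.8²³ ≈0.00590296 is still above 1/199 but 0.8²⁴ ≈0.00472237 is at or below it, so n = 24.

24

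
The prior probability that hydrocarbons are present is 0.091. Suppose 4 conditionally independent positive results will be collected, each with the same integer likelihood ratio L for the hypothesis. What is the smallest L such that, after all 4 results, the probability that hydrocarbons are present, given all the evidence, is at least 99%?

6

Prior odds = 0.091/0.909 = 91/909.
Target odds = 0.99/0.01 = 99.
Need L⁴ ≥ 99 ÷ (91/909) = 89991/91.
5⁴ = 625 < 89991/91 ≤ 1296 = 6⁴, so L = 6.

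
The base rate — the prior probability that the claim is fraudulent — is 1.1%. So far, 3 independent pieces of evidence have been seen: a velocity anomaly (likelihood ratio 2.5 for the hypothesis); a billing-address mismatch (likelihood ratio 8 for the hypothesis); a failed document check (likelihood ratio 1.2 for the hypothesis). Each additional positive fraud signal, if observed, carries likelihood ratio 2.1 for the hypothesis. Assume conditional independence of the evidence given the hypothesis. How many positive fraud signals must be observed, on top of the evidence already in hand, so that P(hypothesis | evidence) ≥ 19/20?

Prior odds = 0.011/0.989 = 11/989.
Combined Bayes factor of the evidence already in hand = 2.5 × 8 × 1.2 = 24.
Odds after that evidence = (11/989) × 24 = 264/989.
Target odds = 0.95/0.05 = 19.
Need 2.1ⁿ ≥ 19 ÷ (264/989) = 18791/264.
2.1⁵ = 4084101/100000 falls short of 18791/264 but 2.1⁶ = 85766121/1000000 reaches it, so n = 6.

6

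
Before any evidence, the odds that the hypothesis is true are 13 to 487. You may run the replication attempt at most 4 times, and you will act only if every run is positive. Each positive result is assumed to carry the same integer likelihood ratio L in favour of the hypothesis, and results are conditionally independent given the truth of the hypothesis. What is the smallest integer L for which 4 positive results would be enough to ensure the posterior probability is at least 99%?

8

Prior odds = 13/487.
Target odds = 0.99/0.01 = 99.
Need L⁴ ≥ 99 ÷ (13/487) = 48213/13.
7⁴ = 2401 < 48213/13 ≤ 4096 = 8⁴, so L = 8.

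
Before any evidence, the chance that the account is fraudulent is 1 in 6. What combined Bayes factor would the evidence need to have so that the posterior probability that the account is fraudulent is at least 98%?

Prior odds = (1/6)/(5/6) = 0.2.
Target odds = 0.98/0.02 = 49.
Required Bayes factor = 49 ÷ 0.2 = 245.

245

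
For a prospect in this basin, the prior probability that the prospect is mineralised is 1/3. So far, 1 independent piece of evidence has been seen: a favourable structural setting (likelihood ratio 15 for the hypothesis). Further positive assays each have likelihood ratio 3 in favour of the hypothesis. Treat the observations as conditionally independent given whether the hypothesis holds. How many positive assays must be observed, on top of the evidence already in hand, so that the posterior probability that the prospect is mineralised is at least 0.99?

3

Prior odds = (1/3)/(2/3) = 0.5.
Bayes factor of the evidence already in hand = 15.
Odds after that evidence = 0.5 × 15 = 7.5.
Target odds = 0.99/0.01 = 99.
Need 3ⁿ ≥ 99 ÷ 7.5 = 13.2.
3² = 9 falls short of 13.2 but 3³ = 27 reaches it, so n = 3.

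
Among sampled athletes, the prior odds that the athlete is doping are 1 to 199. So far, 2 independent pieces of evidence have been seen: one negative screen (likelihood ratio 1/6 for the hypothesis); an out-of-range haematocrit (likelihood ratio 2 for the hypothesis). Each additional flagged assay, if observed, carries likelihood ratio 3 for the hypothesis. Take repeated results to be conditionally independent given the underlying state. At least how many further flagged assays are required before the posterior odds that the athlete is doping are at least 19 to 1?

9

Prior odds = 1/199.
Combined Bayes factor of the evidence already in hand = (1/6) × 2 = 1/3.
Odds after that evidence = (1/199) × 1/3 = 1/597.
Target odds = 19.
Need 3ⁿ ≥ 19 ÷ (1/597) = 11343.
3⁸ = 6561 falls short of 11343 but 3⁹ = 19683 reaches it, so n = 9.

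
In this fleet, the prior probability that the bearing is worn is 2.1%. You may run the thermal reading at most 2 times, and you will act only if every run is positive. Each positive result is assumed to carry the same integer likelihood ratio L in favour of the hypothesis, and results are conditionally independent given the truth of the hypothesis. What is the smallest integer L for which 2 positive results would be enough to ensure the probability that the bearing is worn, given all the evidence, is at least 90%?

Prior odds = 0.021/0.979 = 21/979.
Target odds = 0.9/0.1 = 9.
Need L² ≥ 9 ÷ (21/979) = 2937/7.
20² = 400 < 2937/7 ≤ 441 = 21², so L = 21.

21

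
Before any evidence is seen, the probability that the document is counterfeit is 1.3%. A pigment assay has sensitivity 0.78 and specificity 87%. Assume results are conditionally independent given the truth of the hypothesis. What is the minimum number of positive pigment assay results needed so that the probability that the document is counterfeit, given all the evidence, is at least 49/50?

Prior odds: 0.013 ÷ 0.987 = 13/987.
False-positive rate = 1 − 0.87 = 0.13; likelihood ratio of a positive = 0.78/0.13 = 6.
Target posterior odds = 0.98/0.02 = 49.
Need (13/987) × 6ⁿ ≥ 49, i.e. 6ⁿ ≥ 48363/13.
6⁴ = 1296 falls short of 48363/13 but 6⁵ = 7776 reaches it, so n = 5.

5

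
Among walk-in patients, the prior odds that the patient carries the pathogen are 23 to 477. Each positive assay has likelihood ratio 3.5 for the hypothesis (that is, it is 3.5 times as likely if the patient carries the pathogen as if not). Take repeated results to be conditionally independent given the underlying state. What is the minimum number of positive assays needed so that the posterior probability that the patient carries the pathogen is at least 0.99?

7

Prior odds = 23/477.
Likelihood ratio per positive assay = 3.5.
Target odds: 0.99 ÷ 0.01 = 99.
Require 3.5ⁿ ≥ 99 ÷ (23/477) = 47223/23.
3.5⁶ = 1838.265625 falls short of 47223/23 but 3.5⁷ = 823543/128 reaches it, so n = 7.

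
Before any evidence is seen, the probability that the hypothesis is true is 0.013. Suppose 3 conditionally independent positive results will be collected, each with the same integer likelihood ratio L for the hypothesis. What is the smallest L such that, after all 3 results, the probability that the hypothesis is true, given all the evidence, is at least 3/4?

Prior odds = 0.013/0.987 = 13/987.
Target odds = 0.75/0.25 = 3.
Need L³ ≥ 3 ÷ (13/987) = 2961/13.
6³ = 216 < 2961/13 ≤ 343 = 7³, so L = 7.

7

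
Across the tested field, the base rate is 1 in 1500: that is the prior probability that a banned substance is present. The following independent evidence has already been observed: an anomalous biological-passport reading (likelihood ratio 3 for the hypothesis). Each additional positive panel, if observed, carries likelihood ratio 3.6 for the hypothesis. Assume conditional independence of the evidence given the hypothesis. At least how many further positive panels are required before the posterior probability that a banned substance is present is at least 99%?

9

Prior odds = (1/1500)/(1499/1500) = 1/1499.
Bayes factor of the evidence already in hand = 3.
Odds after that evidence = (1/1499) × 3 = 3/1499.
Target odds = 0.99/0.01 = 99.
Need 3.6ⁿ ≥ 99 ÷ (3/1499) = 49467.
3.6⁸ ≈28211.1 falls short of 49467 but 3.6⁹ ≈101560 reaches it, so n = 9.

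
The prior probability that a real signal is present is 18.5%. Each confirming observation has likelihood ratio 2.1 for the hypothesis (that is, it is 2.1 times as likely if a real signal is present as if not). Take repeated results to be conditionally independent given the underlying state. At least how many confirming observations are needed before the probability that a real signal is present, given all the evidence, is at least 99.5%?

10

Prior odds = 0.185/0.815 = 37/163.
Likelihood ratio per confirming observation = 2.1.
Target odds: 0.995 ÷ 0.005 = 199.
Need (37/163) × 2.1ⁿ ≥ 199, i.e. 2.1ⁿ ≥ 32437/37.
2.1⁹ ≈794.28 falls short of 32437/37 but 2.1¹⁰ ≈1667.99 reaches it, so n = 10.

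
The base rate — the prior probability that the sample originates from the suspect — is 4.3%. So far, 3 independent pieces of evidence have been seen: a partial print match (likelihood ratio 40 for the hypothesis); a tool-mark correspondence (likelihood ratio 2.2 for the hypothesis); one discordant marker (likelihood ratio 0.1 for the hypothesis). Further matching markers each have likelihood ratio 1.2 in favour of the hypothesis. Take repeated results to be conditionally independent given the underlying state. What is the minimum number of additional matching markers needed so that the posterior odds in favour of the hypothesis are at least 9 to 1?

Prior odds = 0.043/0.957 = 43/957.
Combined Bayes factor of the evidence already in hand = 40 × 2.2 × 0.1 = 8.8.
Odds after that evidence = (43/957) × 8.8 = 172/435.
Target odds = 9.
Need 1.2ⁿ ≥ 9 ÷ (172/435) = 3915/172.
1.2¹⁷ ≈22.1861 falls short of 3915/172 but 1.2¹⁸ ≈26.6233 reaches it, so n = 18.

18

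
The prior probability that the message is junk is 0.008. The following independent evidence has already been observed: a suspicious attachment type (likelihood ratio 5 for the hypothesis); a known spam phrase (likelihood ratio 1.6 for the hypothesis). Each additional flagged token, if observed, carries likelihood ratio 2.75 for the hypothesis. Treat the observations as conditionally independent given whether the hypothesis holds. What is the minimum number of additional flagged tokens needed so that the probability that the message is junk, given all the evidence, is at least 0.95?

Prior odds = 0.008/0.992 = 1/124.
Combined Bayes factor of the evidence already in hand = 5 × 1.6 = 8.
Odds after that evidence = (1/124) × 8 = 2/31.
Target odds = 0.95/0.05 = 19.
Need 2.75ⁿ ≥ 19 ÷ (2/31) = 294.5.
2.75⁵ = 161051/1024 falls short of 294.5 but 2.75⁶ = 1771561/4096 reaches it, so n = 6.

6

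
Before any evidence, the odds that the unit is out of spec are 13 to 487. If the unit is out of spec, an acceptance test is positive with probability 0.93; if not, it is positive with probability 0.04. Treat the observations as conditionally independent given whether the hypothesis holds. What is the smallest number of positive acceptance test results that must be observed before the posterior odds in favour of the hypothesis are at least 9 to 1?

2

Prior odds = 13/487.
Likelihood ratio of a positive = 0.93/0.04 = 23.25.
Target odds = 9.
Need (13/487) × 23.25ⁿ ≥ 9, i.e. 23.25ⁿ ≥ 4383/13.
23.25¹ = 23.25 falls short of 4383/13 but 23.25² = 540.5625 reaches it, so n = 2.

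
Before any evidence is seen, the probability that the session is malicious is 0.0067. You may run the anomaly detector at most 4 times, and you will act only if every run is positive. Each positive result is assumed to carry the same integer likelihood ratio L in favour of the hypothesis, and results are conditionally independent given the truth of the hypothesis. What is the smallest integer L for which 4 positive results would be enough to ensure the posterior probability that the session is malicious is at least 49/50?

10

Prior odds = 0.0067/0.9933 = 67/9933.
Target odds = 0.98/0.02 = 49.
Need L⁴ ≥ 49 ÷ (67/9933) = 486717/67.
9⁴ = 6561 < 486717/67 ≤ 10000 = 10⁴, so L = 10.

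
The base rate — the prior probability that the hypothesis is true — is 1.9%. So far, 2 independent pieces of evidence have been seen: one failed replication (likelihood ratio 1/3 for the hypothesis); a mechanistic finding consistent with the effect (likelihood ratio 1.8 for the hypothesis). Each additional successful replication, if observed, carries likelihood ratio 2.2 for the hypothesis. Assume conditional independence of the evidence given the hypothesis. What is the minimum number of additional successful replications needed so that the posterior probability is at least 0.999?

Prior odds = 0.019/0.981 = 19/981.
Combined Bayes factor of the evidence already in hand = (1/3) × 1.8 = 0.6.
Odds after that evidence = (19/981) × 0.6 = 19/1635.
Target odds = 0.999/0.001 = 999.
Need 2.2ⁿ ≥ 999 ÷ (19/1635) = 1633365/19.
2.2¹⁴ ≈62218.2 falls short of 1633365/19 but 2.2¹⁵ ≈136880 reaches it, so n = 15.

15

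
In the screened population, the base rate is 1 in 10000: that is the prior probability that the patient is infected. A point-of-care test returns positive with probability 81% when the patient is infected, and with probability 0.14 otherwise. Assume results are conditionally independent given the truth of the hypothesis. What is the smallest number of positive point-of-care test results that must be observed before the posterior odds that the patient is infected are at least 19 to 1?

7

Prior odds: 0.0001 ÷ 0.9999 = 1/9999.
Likelihood ratio of a positive result = 0.81/0.14 = 81/14.
Target odds = 19.
Need (1/9999) × (81/14)ⁿ ≥ 19, i.e. (81/14)ⁿ ≥ 189981.
(81/14)⁶ ≈37509.6 falls short of 189981 but (81/14)⁷ ≈217020 reaches it, so n = 7.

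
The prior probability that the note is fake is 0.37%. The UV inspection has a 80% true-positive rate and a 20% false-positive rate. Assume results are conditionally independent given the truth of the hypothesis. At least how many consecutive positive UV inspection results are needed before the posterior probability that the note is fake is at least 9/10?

Prior odds = 0.0037/0.9963 = 37/9963.
Likelihood ratio of a positive result = 0.8/0.2 = 4.
Target odds: 0.9 ÷ 0.1 = 9.
Require 4ⁿ ≥ 9 ÷ (37/9963) = 89667/37.
4⁵ = 1024 falls short of 89667/37 but 4⁶ = 4096 reaches it, so n = 6.

6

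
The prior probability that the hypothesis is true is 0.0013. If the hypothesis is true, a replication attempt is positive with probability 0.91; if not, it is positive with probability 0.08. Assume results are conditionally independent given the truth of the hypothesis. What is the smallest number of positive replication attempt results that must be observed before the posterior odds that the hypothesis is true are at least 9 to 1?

Prior odds: 0.0013 ÷ 0.9987 = 13/9987.
Likelihood ratio of a positive = 0.91/0.08 = 11.375.
Target odds = 9.
Need (13/9987) × 11.375ⁿ ≥ 9, i.e. 11.375ⁿ ≥ 89883/13.
11.375³ = 753571/512 falls short of 89883/13 but 11.375⁴ = 68574961/4096 reaches it, so n = 4.

4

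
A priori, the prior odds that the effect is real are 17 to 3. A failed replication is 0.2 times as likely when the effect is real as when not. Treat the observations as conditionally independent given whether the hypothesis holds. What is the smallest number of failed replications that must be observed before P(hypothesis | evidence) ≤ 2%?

4

Prior odds = 17/3.
Likelihood ratio per failed replication = 0.2.
Target posterior odds = 0.02/0.98 = 1/49.
Need (17/3) × 0.2ⁿ ≤ 1/49, i.e. 0.2ⁿ ≤ 3/833.
0.2³ = 0.008 is still above 3/833 but 0.2⁴ = 0.0016 is at or below it, so n = 4.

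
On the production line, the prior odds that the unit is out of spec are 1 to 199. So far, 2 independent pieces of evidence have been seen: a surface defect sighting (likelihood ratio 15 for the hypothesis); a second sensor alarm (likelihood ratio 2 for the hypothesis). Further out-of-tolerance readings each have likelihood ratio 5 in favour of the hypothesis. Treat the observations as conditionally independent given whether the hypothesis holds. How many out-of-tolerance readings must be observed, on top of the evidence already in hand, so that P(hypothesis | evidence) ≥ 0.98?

4

Prior odds = 1/199.
Combined Bayes factor of the evidence already in hand = 15 × 2 = 30.
Odds after that evidence = (1/199) × 30 = 30/199.
Target odds = 0.98/0.02 = 49.
Need 5ⁿ ≥ 49 ÷ (30/199) = 9751/30.
5³ = 125 falls short of 9751/30 but 5⁴ = 625 reaches it, so n = 4.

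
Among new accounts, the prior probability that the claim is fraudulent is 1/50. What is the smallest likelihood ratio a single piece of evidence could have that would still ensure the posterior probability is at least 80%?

196

Prior odds = 0.02/0.98 = 1/49.
Target odds = 0.8/0.2 = 4.
Required Bayes factor = 4 ÷ (1/49) = 196.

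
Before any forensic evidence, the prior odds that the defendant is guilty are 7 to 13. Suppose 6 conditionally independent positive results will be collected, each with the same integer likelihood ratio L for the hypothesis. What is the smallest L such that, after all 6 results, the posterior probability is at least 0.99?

3

Prior odds = 7/13.
Target odds = 0.99/0.01 = 99.
Need L⁶ ≥ 99 ÷ (7/13) = 1287/7.
2⁶ = 64 < 1287/7 ≤ 729 = 3⁶, so L = 3.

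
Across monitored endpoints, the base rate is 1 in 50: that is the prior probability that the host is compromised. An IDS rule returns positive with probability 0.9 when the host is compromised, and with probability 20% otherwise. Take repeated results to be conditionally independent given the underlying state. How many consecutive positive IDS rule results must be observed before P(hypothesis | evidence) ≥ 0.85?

4

Prior odds: 0.02 ÷ 0.98 = 1/49.
Likelihood ratio of a positive result = 0.9/0.2 = 4.5.
Target posterior odds = 0.85/0.15 = 17/3.
Require 4.5ⁿ ≥ 17/3 ÷ (1/49) = 833/3.
4.5³ = 91.125 falls short of 833/3 but 4.5⁴ = 410.0625 reaches it, so n = 4.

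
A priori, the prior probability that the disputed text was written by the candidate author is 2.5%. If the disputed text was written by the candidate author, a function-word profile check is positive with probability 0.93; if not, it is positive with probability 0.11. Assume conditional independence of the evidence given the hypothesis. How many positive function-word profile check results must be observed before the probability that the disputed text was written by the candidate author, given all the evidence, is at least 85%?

3

Prior odds: 0.025 ÷ 0.975 = 1/39.
Likelihood ratio of a positive = 0.93/0.11 = 93/11.
Target posterior odds = 0.85/0.15 = 17/3.
Need (1/39) × (93/11)ⁿ ≥ 17/3, i.e. (93/11)ⁿ ≥ 221.
(93/11)² = 8649/121 falls short of 221 but (93/11)³ = 804357/1331 reaches it, so n = 3.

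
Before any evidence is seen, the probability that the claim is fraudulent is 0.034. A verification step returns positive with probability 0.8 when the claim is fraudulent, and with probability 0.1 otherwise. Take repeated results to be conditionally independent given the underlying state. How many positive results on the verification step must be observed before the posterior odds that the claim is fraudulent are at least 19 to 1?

Prior odds: 0.034 ÷ 0.966 = 17/483.
Likelihood ratio of a positive result = 0.8/0.1 = 8.
Target odds = 19.
Need (17/483) × 8ⁿ ≥ 19, i.e. 8ⁿ ≥ 9177/17.
8³ = 512 falls short of 9177/17 but 8⁴ = 4096 reaches it, so n = 4.

4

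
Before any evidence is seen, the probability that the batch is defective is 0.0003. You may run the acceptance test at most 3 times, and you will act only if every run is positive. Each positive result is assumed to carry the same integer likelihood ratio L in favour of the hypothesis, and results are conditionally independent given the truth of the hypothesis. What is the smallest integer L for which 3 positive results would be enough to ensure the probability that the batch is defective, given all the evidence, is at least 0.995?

Prior odds = 0.0003/0.9997 = 3/9997.
Target odds = 0.995/0.005 = 199.
Need L³ ≥ 199 ÷ (3/9997) = 1989403/3.
87³ = 658503 < 1989403/3 ≤ 681472 = 88³, so L = 88.

88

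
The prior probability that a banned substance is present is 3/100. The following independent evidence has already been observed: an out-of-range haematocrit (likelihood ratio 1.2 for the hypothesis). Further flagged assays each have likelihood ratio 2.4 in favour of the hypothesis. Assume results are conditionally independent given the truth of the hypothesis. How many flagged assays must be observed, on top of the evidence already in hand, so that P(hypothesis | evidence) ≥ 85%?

6

Prior odds = 0.03/0.97 = 3/97.
Bayes factor of the evidence already in hand = 1.2.
Odds after that evidence = (3/97) × 1.2 = 18/485.
Target odds = 0.85/0.15 = 17/3.
Need 2.4ⁿ ≥ 17/3 ÷ (18/485) = 8245/54.
2.4⁵ = 79.62624 falls short of 8245/54 but 2.4⁶ = 2985984/15625 reaches it, so n = 6.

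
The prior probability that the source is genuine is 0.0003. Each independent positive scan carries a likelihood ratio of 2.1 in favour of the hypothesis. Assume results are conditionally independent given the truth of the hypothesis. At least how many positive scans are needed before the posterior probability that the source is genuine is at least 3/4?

13

Prior odds: 0.0003 ÷ 0.9997 = 3/9997.
Likelihood ratio per positive scan = 2.1.
Target odds: 0.75 ÷ 0.25 = 3.
Require 2.1ⁿ ≥ 3 ÷ (3/9997) = 9997.
2.1¹² ≈7355.83 falls short of 9997 but 2.1¹³ ≈15447.2 reaches it, so n = 13.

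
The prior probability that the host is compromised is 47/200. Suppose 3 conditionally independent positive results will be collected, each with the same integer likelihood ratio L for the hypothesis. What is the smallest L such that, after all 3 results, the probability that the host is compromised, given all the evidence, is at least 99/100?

7

Prior odds = 0.235/0.765 = 47/153.
Target odds = 0.99/0.01 = 99.
Need L³ ≥ 99 ÷ (47/153) = 15147/47.
6³ = 216 < 15147/47 ≤ 343 = 7³, so L = 7.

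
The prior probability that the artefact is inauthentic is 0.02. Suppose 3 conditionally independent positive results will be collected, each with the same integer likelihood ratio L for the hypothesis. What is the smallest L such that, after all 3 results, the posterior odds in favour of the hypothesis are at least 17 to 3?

7

Prior odds = 0.02/0.98 = 1/49.
Target odds = 17/3.
Need L³ ≥ 17/3 ÷ (1/49) = 833/3.
6³ = 216 < 833/3 ≤ 343 = 7³, so L = 7.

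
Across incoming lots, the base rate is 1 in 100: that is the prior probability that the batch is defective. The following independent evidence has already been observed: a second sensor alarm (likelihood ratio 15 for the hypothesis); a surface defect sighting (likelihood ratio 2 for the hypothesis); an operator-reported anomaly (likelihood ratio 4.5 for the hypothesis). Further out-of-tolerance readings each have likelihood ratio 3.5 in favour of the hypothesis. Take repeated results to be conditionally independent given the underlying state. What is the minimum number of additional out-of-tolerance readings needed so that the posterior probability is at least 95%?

Prior odds = 0.01/0.99 = 1/99.
Combined Bayes factor of the evidence already in hand = 15 × 2 × 4.5 = 135.
Odds after that evidence = (1/99) × 135 = 15/11.
Target odds = 0.95/0.05 = 19.
Need 3.5ⁿ ≥ 19 ÷ (15/11) = 209/15.
3.5² = 12.25 falls short of 209/15 but 3.5³ = 42.875 reaches it, so n = 3.

3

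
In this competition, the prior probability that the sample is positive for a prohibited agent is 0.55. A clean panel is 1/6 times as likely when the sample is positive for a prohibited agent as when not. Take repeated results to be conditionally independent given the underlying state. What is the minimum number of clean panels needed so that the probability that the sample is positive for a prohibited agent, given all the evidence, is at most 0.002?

4

Prior odds = 0.55/0.45 = 11/9.
Likelihood ratio per clean panel = 1/6.
Target posterior odds = 0.002/0.998 = 1/499.
Need (11/9) × (1/6)ⁿ ≤ 1/499, i.e. (1/6)ⁿ ≤ 9/5489.
(1/6)³ = 1/216 is still above 9/5489 but (1/6)⁴ = 1/1296 is at or below it, so n = 4.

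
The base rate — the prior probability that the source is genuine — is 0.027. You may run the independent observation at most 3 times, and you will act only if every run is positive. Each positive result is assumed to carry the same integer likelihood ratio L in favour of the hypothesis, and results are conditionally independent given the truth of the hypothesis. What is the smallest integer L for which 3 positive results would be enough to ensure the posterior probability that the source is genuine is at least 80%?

6

Prior odds = 0.027/0.973 = 27/973.
Target odds = 0.8/0.2 = 4.
Need L³ ≥ 4 ÷ (27/973) = 3892/27.
5³ = 125 < 3892/27 ≤ 216 = 6³, so L = 6.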